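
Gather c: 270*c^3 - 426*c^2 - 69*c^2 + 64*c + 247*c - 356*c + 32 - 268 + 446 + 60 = 270*c^3 - 495*c^2 - 45*c + 270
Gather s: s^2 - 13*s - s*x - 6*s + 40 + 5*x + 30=s^2 + s*(-x - 19) + 5*x + 70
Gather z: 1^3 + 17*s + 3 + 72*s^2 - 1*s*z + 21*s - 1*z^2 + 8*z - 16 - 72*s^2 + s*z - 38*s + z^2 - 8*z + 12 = 0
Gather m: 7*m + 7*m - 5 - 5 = 14*m - 10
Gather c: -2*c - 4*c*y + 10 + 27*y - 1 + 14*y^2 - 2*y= c*(-4*y - 2) + 14*y^2 + 25*y + 9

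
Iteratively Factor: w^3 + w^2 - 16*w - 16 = (w - 4)*(w^2 + 5*w + 4) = (w - 4)*(w + 4)*(w + 1)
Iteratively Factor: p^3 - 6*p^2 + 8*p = (p)*(p^2 - 6*p + 8) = p*(p - 2)*(p - 4)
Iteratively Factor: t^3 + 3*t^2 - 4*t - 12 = (t - 2)*(t^2 + 5*t + 6) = (t - 2)*(t + 3)*(t + 2)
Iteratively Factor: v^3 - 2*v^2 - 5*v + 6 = (v - 1)*(v^2 - v - 6) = (v - 3)*(v - 1)*(v + 2)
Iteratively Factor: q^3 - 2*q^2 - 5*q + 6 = (q + 2)*(q^2 - 4*q + 3) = (q - 1)*(q + 2)*(q - 3)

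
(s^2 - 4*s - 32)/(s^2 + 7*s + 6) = (s^2 - 4*s - 32)/(s^2 + 7*s + 6)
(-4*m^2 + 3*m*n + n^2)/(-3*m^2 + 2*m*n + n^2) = (4*m + n)/(3*m + n)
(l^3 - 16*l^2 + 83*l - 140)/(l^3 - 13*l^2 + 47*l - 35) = (l - 4)/(l - 1)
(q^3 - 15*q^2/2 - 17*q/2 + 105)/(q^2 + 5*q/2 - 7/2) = (q^2 - 11*q + 30)/(q - 1)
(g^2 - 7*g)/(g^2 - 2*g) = (g - 7)/(g - 2)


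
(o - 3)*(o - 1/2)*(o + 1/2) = o^3 - 3*o^2 - o/4 + 3/4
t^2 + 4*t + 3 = (t + 1)*(t + 3)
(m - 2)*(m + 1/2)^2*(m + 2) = m^4 + m^3 - 15*m^2/4 - 4*m - 1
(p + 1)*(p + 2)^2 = p^3 + 5*p^2 + 8*p + 4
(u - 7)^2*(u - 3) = u^3 - 17*u^2 + 91*u - 147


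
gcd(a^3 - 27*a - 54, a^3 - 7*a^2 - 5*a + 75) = a + 3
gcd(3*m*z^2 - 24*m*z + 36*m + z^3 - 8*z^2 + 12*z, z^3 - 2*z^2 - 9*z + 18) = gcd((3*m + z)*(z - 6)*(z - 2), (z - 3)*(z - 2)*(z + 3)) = z - 2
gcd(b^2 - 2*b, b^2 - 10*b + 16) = b - 2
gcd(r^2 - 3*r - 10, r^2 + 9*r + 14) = r + 2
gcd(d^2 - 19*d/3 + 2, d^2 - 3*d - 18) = d - 6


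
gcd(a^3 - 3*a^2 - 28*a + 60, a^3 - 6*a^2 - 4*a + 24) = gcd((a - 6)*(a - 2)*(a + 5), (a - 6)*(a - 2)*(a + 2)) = a^2 - 8*a + 12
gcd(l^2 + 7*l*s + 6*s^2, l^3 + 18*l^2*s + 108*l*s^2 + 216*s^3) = l + 6*s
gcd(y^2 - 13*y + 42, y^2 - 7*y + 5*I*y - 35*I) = y - 7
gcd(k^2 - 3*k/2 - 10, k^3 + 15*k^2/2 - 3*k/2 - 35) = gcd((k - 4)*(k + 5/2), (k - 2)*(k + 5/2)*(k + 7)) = k + 5/2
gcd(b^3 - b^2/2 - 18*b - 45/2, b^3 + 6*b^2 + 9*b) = b + 3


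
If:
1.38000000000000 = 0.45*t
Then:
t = 3.07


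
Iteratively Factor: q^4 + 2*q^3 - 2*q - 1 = (q + 1)*(q^3 + q^2 - q - 1) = (q + 1)^2*(q^2 - 1) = (q + 1)^3*(q - 1)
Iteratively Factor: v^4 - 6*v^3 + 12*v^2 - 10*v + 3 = (v - 3)*(v^3 - 3*v^2 + 3*v - 1) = (v - 3)*(v - 1)*(v^2 - 2*v + 1) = (v - 3)*(v - 1)^2*(v - 1)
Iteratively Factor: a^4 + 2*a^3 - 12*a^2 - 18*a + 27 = (a - 1)*(a^3 + 3*a^2 - 9*a - 27) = (a - 3)*(a - 1)*(a^2 + 6*a + 9) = (a - 3)*(a - 1)*(a + 3)*(a + 3)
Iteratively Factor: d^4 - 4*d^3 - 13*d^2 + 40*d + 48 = (d - 4)*(d^3 - 13*d - 12) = (d - 4)^2*(d^2 + 4*d + 3) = (d - 4)^2*(d + 1)*(d + 3)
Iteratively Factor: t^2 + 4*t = (t)*(t + 4)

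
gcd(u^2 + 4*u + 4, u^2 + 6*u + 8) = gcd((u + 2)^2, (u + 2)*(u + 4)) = u + 2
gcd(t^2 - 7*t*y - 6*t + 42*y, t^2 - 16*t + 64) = 1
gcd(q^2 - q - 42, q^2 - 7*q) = q - 7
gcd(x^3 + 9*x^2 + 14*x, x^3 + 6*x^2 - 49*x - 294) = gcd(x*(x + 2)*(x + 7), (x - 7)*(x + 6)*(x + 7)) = x + 7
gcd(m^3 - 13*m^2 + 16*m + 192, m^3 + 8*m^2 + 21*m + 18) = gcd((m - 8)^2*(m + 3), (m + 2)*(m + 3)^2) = m + 3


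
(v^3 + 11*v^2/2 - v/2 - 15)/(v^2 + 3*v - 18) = (2*v^3 + 11*v^2 - v - 30)/(2*(v^2 + 3*v - 18))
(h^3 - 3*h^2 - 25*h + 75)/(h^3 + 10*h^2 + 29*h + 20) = (h^2 - 8*h + 15)/(h^2 + 5*h + 4)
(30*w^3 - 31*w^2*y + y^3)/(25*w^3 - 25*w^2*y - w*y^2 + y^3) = (6*w + y)/(5*w + y)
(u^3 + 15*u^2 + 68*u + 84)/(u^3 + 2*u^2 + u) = (u^3 + 15*u^2 + 68*u + 84)/(u*(u^2 + 2*u + 1))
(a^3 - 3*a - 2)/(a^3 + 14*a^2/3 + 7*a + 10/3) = 3*(a^2 - a - 2)/(3*a^2 + 11*a + 10)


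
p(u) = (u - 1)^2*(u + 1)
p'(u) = (u - 1)^2 + (u + 1)*(2*u - 2)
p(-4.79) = -127.06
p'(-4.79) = 77.41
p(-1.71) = -5.21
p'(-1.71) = 11.19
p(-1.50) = -3.12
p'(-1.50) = 8.75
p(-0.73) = 0.81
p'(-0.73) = 2.06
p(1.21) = 0.10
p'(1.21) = 0.97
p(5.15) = 105.92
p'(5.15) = 68.27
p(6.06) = 180.76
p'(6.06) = 97.05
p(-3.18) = -38.09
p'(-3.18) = 35.70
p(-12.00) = -1859.00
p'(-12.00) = 455.00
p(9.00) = 640.00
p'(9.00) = 224.00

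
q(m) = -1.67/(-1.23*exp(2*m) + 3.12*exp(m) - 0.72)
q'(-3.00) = 0.77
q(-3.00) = 2.94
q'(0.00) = 0.81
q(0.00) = -1.43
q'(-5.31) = 0.05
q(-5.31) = 2.37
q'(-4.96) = 0.07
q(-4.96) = 2.39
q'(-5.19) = 0.06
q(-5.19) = 2.38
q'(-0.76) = 6.96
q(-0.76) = -3.55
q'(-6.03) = 0.02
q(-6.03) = 2.34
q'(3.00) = -0.01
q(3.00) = 0.00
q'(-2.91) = 0.89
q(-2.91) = 3.02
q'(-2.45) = 1.98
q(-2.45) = 3.63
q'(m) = -1.67*(2.46*exp(2*m) - 3.12*exp(m))/(-1.23*exp(2*m) + 3.12*exp(m) - 0.72)^2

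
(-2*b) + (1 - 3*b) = 1 - 5*b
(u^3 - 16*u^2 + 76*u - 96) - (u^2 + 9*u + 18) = u^3 - 17*u^2 + 67*u - 114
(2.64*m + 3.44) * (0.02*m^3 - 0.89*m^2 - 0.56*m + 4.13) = 0.0528*m^4 - 2.2808*m^3 - 4.54*m^2 + 8.9768*m + 14.2072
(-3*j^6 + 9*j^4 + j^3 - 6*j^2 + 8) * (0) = 0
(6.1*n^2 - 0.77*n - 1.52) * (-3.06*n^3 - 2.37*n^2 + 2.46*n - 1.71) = -18.666*n^5 - 12.1008*n^4 + 21.4821*n^3 - 8.7228*n^2 - 2.4225*n + 2.5992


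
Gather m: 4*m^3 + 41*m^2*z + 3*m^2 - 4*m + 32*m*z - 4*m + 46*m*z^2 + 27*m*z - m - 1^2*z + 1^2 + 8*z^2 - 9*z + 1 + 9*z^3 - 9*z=4*m^3 + m^2*(41*z + 3) + m*(46*z^2 + 59*z - 9) + 9*z^3 + 8*z^2 - 19*z + 2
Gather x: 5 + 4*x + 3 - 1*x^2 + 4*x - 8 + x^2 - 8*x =0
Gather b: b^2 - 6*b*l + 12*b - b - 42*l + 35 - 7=b^2 + b*(11 - 6*l) - 42*l + 28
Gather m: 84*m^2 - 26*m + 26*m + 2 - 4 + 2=84*m^2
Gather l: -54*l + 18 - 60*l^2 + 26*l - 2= -60*l^2 - 28*l + 16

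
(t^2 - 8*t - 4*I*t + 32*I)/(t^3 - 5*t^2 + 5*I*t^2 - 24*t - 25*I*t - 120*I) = (t - 4*I)/(t^2 + t*(3 + 5*I) + 15*I)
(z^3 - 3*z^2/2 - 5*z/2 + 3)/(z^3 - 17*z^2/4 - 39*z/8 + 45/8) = 4*(z^2 - 3*z + 2)/(4*z^2 - 23*z + 15)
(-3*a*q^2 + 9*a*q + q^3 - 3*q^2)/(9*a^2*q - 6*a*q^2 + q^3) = (q - 3)/(-3*a + q)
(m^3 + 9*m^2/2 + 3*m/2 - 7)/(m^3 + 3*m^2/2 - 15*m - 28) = (m - 1)/(m - 4)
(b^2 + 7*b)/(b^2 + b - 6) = b*(b + 7)/(b^2 + b - 6)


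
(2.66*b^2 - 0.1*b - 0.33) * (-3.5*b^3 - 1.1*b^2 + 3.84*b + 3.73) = -9.31*b^5 - 2.576*b^4 + 11.4794*b^3 + 9.9008*b^2 - 1.6402*b - 1.2309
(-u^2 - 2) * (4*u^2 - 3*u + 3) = -4*u^4 + 3*u^3 - 11*u^2 + 6*u - 6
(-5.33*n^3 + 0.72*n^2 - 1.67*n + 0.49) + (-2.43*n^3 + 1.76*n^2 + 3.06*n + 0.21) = -7.76*n^3 + 2.48*n^2 + 1.39*n + 0.7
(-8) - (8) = -16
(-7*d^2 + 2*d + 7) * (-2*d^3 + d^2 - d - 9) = 14*d^5 - 11*d^4 - 5*d^3 + 68*d^2 - 25*d - 63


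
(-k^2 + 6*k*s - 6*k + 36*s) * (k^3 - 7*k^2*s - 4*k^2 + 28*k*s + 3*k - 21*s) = -k^5 + 13*k^4*s - 2*k^4 - 42*k^3*s^2 + 26*k^3*s + 21*k^3 - 84*k^2*s^2 - 273*k^2*s - 18*k^2 + 882*k*s^2 + 234*k*s - 756*s^2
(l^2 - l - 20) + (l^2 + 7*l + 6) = 2*l^2 + 6*l - 14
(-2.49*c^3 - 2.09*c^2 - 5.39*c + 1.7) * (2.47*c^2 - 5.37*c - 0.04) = -6.1503*c^5 + 8.209*c^4 - 1.9904*c^3 + 33.2269*c^2 - 8.9134*c - 0.068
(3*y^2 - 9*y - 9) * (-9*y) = -27*y^3 + 81*y^2 + 81*y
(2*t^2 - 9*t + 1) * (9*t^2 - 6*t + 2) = 18*t^4 - 93*t^3 + 67*t^2 - 24*t + 2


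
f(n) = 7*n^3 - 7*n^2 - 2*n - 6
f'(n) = 21*n^2 - 14*n - 2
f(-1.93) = -78.54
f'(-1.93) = 103.24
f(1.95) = 15.39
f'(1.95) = 50.55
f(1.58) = 0.98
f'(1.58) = 28.30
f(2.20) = 30.26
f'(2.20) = 68.84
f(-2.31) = -125.02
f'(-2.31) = 142.40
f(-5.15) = -1137.49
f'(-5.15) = 627.07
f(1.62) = 2.15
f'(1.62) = 30.43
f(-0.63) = -9.27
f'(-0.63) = 15.15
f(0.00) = -6.00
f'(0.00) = -2.00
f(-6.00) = -1758.00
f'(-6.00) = 838.00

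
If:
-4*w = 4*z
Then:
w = -z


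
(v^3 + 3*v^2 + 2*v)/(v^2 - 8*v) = (v^2 + 3*v + 2)/(v - 8)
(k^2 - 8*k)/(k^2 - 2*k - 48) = k/(k + 6)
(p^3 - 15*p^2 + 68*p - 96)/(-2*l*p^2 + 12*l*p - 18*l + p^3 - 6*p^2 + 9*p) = (p^2 - 12*p + 32)/(-2*l*p + 6*l + p^2 - 3*p)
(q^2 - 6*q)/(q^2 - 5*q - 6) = q/(q + 1)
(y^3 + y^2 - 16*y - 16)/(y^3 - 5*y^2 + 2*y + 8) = (y + 4)/(y - 2)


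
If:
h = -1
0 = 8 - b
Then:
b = 8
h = -1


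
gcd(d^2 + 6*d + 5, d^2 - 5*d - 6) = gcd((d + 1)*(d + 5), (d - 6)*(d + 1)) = d + 1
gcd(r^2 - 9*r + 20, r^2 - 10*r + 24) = r - 4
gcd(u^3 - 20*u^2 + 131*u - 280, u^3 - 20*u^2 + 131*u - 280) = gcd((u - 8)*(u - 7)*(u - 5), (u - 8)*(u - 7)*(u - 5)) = u^3 - 20*u^2 + 131*u - 280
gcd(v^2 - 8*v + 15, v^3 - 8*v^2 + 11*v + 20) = v - 5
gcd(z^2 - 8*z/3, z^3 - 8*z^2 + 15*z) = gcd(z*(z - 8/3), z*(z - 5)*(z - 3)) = z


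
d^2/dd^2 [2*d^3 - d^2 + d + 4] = 12*d - 2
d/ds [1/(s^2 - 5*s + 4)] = (5 - 2*s)/(s^2 - 5*s + 4)^2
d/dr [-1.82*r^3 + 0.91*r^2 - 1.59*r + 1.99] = -5.46*r^2 + 1.82*r - 1.59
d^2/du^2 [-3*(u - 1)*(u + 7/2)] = -6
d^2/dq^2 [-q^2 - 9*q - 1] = -2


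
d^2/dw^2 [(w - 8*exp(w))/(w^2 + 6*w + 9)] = 2*(-4*w^2*exp(w) - 8*w*exp(w) + w - 12*exp(w) - 6)/(w^4 + 12*w^3 + 54*w^2 + 108*w + 81)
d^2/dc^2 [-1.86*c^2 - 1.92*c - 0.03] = -3.72000000000000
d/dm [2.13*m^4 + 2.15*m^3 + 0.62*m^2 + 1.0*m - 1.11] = 8.52*m^3 + 6.45*m^2 + 1.24*m + 1.0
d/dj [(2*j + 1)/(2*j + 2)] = 1/(2*(j + 1)^2)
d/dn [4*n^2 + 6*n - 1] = 8*n + 6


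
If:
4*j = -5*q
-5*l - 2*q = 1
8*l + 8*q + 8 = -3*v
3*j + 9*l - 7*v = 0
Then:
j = 985/231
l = 269/231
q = -788/231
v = 256/77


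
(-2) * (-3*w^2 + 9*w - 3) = 6*w^2 - 18*w + 6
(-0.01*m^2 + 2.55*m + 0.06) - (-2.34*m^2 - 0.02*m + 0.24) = 2.33*m^2 + 2.57*m - 0.18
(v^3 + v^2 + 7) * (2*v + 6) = 2*v^4 + 8*v^3 + 6*v^2 + 14*v + 42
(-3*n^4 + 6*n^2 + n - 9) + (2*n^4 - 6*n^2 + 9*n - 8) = -n^4 + 10*n - 17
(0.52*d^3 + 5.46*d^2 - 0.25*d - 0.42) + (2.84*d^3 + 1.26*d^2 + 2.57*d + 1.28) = 3.36*d^3 + 6.72*d^2 + 2.32*d + 0.86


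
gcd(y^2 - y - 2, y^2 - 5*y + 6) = y - 2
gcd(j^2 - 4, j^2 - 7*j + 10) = j - 2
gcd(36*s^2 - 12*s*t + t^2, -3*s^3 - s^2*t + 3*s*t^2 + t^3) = 1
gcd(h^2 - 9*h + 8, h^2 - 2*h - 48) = h - 8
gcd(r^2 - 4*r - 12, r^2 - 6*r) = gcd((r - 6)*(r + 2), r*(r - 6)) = r - 6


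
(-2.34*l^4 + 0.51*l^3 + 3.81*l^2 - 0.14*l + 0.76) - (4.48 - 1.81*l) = -2.34*l^4 + 0.51*l^3 + 3.81*l^2 + 1.67*l - 3.72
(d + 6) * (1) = d + 6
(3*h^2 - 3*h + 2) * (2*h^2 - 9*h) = 6*h^4 - 33*h^3 + 31*h^2 - 18*h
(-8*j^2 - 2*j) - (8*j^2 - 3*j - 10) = -16*j^2 + j + 10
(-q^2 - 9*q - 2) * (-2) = 2*q^2 + 18*q + 4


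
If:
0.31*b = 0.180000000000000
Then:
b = 0.58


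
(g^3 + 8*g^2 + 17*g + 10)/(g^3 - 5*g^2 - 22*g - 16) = (g + 5)/(g - 8)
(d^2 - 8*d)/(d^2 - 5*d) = (d - 8)/(d - 5)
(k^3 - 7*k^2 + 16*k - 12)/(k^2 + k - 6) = (k^2 - 5*k + 6)/(k + 3)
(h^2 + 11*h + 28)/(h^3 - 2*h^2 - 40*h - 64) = (h + 7)/(h^2 - 6*h - 16)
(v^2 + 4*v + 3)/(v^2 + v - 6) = (v + 1)/(v - 2)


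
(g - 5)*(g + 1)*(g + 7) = g^3 + 3*g^2 - 33*g - 35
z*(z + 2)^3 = z^4 + 6*z^3 + 12*z^2 + 8*z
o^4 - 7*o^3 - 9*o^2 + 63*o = o*(o - 7)*(o - 3)*(o + 3)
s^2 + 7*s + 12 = (s + 3)*(s + 4)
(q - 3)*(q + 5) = q^2 + 2*q - 15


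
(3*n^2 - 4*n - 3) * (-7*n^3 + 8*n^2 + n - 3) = -21*n^5 + 52*n^4 - 8*n^3 - 37*n^2 + 9*n + 9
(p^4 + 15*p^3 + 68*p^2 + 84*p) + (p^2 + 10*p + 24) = p^4 + 15*p^3 + 69*p^2 + 94*p + 24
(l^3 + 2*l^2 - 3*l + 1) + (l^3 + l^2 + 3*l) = 2*l^3 + 3*l^2 + 1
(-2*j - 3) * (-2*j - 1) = 4*j^2 + 8*j + 3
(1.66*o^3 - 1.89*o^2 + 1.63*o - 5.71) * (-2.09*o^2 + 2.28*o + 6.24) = -3.4694*o^5 + 7.7349*o^4 + 2.6425*o^3 + 3.8567*o^2 - 2.8476*o - 35.6304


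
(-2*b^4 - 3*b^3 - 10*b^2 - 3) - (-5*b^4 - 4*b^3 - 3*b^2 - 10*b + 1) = 3*b^4 + b^3 - 7*b^2 + 10*b - 4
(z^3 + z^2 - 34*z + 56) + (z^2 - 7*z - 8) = z^3 + 2*z^2 - 41*z + 48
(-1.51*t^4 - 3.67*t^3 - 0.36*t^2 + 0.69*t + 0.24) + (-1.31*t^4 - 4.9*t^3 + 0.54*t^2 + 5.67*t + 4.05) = -2.82*t^4 - 8.57*t^3 + 0.18*t^2 + 6.36*t + 4.29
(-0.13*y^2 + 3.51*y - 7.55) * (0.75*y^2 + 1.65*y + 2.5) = -0.0975*y^4 + 2.418*y^3 - 0.196000000000001*y^2 - 3.6825*y - 18.875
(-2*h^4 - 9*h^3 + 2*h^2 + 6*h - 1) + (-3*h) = -2*h^4 - 9*h^3 + 2*h^2 + 3*h - 1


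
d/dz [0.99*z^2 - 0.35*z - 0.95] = 1.98*z - 0.35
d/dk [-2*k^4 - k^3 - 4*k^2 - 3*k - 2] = -8*k^3 - 3*k^2 - 8*k - 3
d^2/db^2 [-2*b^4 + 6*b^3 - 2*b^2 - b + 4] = -24*b^2 + 36*b - 4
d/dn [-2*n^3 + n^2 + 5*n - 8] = -6*n^2 + 2*n + 5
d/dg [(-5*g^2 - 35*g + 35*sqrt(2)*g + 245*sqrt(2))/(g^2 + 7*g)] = -35*sqrt(2)/g^2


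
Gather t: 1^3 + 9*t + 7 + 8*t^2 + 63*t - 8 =8*t^2 + 72*t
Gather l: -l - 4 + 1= -l - 3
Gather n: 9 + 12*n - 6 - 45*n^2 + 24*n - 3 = -45*n^2 + 36*n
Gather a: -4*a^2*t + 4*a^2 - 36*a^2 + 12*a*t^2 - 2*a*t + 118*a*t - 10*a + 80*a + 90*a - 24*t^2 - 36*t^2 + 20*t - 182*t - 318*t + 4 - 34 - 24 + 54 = a^2*(-4*t - 32) + a*(12*t^2 + 116*t + 160) - 60*t^2 - 480*t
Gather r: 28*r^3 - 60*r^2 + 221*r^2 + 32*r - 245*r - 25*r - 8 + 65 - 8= 28*r^3 + 161*r^2 - 238*r + 49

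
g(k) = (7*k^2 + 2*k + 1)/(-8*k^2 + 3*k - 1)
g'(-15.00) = 0.00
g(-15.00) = -0.84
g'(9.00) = 0.01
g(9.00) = -0.94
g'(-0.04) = -3.91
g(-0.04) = -0.82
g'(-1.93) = 0.10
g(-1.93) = -0.63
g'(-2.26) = 0.08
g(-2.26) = -0.66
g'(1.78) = 0.26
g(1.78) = -1.27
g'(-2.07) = 0.09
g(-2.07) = -0.65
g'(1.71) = 0.29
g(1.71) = -1.29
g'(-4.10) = 0.03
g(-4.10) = -0.75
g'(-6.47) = 0.01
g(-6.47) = -0.79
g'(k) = (14*k + 2)/(-8*k^2 + 3*k - 1) + (16*k - 3)*(7*k^2 + 2*k + 1)/(-8*k^2 + 3*k - 1)^2 = (37*k^2 + 2*k - 5)/(64*k^4 - 48*k^3 + 25*k^2 - 6*k + 1)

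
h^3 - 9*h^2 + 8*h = h*(h - 8)*(h - 1)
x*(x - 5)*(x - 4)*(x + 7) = x^4 - 2*x^3 - 43*x^2 + 140*x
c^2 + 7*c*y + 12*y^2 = (c + 3*y)*(c + 4*y)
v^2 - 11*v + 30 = (v - 6)*(v - 5)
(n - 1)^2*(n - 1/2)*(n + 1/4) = n^4 - 9*n^3/4 + 11*n^2/8 - 1/8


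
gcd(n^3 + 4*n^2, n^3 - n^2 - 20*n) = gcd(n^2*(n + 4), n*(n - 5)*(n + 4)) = n^2 + 4*n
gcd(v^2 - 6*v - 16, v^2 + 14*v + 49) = 1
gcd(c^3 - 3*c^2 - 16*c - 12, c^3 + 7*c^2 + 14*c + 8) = c^2 + 3*c + 2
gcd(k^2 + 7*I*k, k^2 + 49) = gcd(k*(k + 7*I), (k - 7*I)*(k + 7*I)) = k + 7*I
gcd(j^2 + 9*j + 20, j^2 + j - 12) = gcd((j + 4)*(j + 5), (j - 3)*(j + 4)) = j + 4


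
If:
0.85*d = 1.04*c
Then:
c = 0.817307692307692*d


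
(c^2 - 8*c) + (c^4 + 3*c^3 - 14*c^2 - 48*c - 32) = c^4 + 3*c^3 - 13*c^2 - 56*c - 32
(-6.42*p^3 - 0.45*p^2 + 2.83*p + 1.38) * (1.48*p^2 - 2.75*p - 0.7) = -9.5016*p^5 + 16.989*p^4 + 9.9199*p^3 - 5.4251*p^2 - 5.776*p - 0.966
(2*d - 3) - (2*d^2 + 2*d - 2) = -2*d^2 - 1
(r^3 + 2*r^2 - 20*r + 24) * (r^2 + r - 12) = r^5 + 3*r^4 - 30*r^3 - 20*r^2 + 264*r - 288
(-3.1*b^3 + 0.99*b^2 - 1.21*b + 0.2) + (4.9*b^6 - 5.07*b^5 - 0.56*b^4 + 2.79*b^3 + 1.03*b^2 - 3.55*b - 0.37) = 4.9*b^6 - 5.07*b^5 - 0.56*b^4 - 0.31*b^3 + 2.02*b^2 - 4.76*b - 0.17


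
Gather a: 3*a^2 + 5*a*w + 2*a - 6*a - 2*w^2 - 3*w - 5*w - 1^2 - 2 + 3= 3*a^2 + a*(5*w - 4) - 2*w^2 - 8*w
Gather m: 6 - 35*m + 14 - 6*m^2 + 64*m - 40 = -6*m^2 + 29*m - 20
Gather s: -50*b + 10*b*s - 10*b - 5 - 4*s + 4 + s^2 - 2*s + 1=-60*b + s^2 + s*(10*b - 6)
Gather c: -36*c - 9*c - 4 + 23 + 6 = 25 - 45*c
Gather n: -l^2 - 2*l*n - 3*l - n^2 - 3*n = -l^2 - 3*l - n^2 + n*(-2*l - 3)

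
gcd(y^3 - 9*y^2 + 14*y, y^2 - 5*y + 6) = y - 2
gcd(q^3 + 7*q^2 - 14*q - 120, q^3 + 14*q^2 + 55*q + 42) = q + 6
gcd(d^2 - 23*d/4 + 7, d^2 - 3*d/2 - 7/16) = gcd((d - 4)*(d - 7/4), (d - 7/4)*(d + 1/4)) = d - 7/4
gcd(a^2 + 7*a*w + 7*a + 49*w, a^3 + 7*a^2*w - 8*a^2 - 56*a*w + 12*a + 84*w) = a + 7*w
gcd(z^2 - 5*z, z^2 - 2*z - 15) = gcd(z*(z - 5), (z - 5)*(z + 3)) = z - 5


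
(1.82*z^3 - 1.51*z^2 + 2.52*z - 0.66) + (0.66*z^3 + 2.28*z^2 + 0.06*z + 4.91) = 2.48*z^3 + 0.77*z^2 + 2.58*z + 4.25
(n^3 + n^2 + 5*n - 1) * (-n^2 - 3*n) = -n^5 - 4*n^4 - 8*n^3 - 14*n^2 + 3*n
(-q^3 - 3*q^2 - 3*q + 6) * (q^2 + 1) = -q^5 - 3*q^4 - 4*q^3 + 3*q^2 - 3*q + 6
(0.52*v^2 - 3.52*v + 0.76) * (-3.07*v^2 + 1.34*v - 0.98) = -1.5964*v^4 + 11.5032*v^3 - 7.5596*v^2 + 4.468*v - 0.7448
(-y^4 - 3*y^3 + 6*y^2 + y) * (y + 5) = -y^5 - 8*y^4 - 9*y^3 + 31*y^2 + 5*y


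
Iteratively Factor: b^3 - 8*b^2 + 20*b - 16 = (b - 2)*(b^2 - 6*b + 8) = (b - 2)^2*(b - 4)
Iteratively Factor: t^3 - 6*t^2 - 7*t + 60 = (t - 4)*(t^2 - 2*t - 15) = (t - 4)*(t + 3)*(t - 5)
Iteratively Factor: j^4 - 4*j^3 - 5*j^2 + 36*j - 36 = (j - 3)*(j^3 - j^2 - 8*j + 12) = (j - 3)*(j - 2)*(j^2 + j - 6) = (j - 3)*(j - 2)^2*(j + 3)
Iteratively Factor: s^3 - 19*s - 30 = (s - 5)*(s^2 + 5*s + 6) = (s - 5)*(s + 2)*(s + 3)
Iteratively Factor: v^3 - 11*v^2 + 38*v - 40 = (v - 2)*(v^2 - 9*v + 20) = (v - 4)*(v - 2)*(v - 5)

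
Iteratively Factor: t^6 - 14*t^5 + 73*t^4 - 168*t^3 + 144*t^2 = (t - 4)*(t^5 - 10*t^4 + 33*t^3 - 36*t^2) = t*(t - 4)*(t^4 - 10*t^3 + 33*t^2 - 36*t) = t*(t - 4)*(t - 3)*(t^3 - 7*t^2 + 12*t) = t*(t - 4)*(t - 3)^2*(t^2 - 4*t) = t*(t - 4)^2*(t - 3)^2*(t)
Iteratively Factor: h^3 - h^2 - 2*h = (h + 1)*(h^2 - 2*h) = (h - 2)*(h + 1)*(h)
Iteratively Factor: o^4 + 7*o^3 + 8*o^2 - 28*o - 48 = (o + 3)*(o^3 + 4*o^2 - 4*o - 16) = (o + 3)*(o + 4)*(o^2 - 4) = (o - 2)*(o + 3)*(o + 4)*(o + 2)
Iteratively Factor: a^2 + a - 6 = (a - 2)*(a + 3)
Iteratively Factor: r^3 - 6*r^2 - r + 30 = (r + 2)*(r^2 - 8*r + 15) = (r - 3)*(r + 2)*(r - 5)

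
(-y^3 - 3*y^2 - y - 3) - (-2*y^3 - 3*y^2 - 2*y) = y^3 + y - 3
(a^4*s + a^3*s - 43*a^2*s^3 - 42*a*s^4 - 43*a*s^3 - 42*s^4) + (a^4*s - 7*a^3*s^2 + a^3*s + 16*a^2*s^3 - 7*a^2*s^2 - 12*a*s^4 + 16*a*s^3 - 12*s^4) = 2*a^4*s - 7*a^3*s^2 + 2*a^3*s - 27*a^2*s^3 - 7*a^2*s^2 - 54*a*s^4 - 27*a*s^3 - 54*s^4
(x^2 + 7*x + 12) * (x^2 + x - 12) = x^4 + 8*x^3 + 7*x^2 - 72*x - 144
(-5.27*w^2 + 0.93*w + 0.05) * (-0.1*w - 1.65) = 0.527*w^3 + 8.6025*w^2 - 1.5395*w - 0.0825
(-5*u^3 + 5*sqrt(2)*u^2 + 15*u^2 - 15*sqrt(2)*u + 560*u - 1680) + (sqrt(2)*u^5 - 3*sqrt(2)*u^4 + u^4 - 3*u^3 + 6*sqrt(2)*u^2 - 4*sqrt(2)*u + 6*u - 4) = sqrt(2)*u^5 - 3*sqrt(2)*u^4 + u^4 - 8*u^3 + 15*u^2 + 11*sqrt(2)*u^2 - 19*sqrt(2)*u + 566*u - 1684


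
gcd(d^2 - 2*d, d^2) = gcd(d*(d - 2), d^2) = d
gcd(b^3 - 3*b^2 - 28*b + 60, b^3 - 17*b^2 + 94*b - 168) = b - 6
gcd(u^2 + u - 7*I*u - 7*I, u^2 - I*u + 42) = u - 7*I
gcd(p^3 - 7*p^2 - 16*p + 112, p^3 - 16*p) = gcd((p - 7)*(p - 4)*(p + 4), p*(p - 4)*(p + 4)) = p^2 - 16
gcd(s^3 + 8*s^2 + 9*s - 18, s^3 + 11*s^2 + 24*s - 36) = s^2 + 5*s - 6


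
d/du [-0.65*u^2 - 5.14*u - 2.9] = -1.3*u - 5.14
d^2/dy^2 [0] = 0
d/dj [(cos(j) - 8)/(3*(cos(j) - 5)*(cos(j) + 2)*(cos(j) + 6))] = (-93*cos(j) - 21*cos(2*j) + cos(3*j) + 547)*sin(j)/(6*(cos(j) - 5)^2*(cos(j) + 2)^2*(cos(j) + 6)^2)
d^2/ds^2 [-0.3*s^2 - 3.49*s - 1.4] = -0.600000000000000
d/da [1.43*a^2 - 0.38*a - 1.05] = 2.86*a - 0.38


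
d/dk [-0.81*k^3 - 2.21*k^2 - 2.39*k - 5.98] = -2.43*k^2 - 4.42*k - 2.39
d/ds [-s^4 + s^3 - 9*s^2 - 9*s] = -4*s^3 + 3*s^2 - 18*s - 9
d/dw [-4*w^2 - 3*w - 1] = -8*w - 3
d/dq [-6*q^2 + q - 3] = 1 - 12*q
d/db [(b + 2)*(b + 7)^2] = (b + 7)*(3*b + 11)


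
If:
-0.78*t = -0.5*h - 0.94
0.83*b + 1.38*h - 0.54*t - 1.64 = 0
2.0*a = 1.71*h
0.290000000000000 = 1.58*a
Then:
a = 0.18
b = 2.49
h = 0.21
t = 1.34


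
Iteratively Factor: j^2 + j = (j + 1)*(j)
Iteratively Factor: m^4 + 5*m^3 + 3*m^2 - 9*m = (m + 3)*(m^3 + 2*m^2 - 3*m) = m*(m + 3)*(m^2 + 2*m - 3) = m*(m - 1)*(m + 3)*(m + 3)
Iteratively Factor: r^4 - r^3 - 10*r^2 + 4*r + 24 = (r + 2)*(r^3 - 3*r^2 - 4*r + 12) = (r + 2)^2*(r^2 - 5*r + 6) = (r - 3)*(r + 2)^2*(r - 2)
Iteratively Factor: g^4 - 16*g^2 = (g - 4)*(g^3 + 4*g^2) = g*(g - 4)*(g^2 + 4*g) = g*(g - 4)*(g + 4)*(g)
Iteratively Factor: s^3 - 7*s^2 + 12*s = (s - 3)*(s^2 - 4*s) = (s - 4)*(s - 3)*(s)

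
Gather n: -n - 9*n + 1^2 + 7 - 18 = -10*n - 10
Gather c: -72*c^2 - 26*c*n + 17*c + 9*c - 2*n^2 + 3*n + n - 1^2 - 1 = -72*c^2 + c*(26 - 26*n) - 2*n^2 + 4*n - 2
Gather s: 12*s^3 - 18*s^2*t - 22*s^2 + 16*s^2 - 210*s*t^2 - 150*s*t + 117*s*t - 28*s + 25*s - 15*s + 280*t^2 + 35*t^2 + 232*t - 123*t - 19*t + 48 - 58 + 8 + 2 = 12*s^3 + s^2*(-18*t - 6) + s*(-210*t^2 - 33*t - 18) + 315*t^2 + 90*t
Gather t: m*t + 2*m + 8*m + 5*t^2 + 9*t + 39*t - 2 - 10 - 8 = 10*m + 5*t^2 + t*(m + 48) - 20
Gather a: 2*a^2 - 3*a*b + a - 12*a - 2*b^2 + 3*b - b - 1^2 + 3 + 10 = 2*a^2 + a*(-3*b - 11) - 2*b^2 + 2*b + 12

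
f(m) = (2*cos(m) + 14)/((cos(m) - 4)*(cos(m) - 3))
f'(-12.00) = -1.12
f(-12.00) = 2.31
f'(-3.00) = 0.05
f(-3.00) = 0.60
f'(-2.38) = 0.31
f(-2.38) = 0.71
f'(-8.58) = 0.36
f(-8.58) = 0.74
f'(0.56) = -1.12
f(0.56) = 2.31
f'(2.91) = -0.09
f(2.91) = 0.61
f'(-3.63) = -0.19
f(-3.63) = 0.65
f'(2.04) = -0.51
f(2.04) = 0.85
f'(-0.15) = 0.38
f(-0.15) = 2.64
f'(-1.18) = 1.14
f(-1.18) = 1.56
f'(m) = -2*sin(m)/((cos(m) - 4)*(cos(m) - 3)) + (2*cos(m) + 14)*sin(m)/((cos(m) - 4)*(cos(m) - 3)^2) + (2*cos(m) + 14)*sin(m)/((cos(m) - 4)^2*(cos(m) - 3))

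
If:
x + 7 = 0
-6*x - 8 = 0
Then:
No Solution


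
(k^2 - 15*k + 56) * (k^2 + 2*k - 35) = k^4 - 13*k^3 - 9*k^2 + 637*k - 1960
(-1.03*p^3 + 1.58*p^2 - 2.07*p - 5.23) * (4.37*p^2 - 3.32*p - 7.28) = -4.5011*p^5 + 10.3242*p^4 - 6.7931*p^3 - 27.4851*p^2 + 32.4332*p + 38.0744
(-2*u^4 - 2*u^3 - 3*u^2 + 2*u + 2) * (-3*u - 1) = 6*u^5 + 8*u^4 + 11*u^3 - 3*u^2 - 8*u - 2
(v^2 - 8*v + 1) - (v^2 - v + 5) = -7*v - 4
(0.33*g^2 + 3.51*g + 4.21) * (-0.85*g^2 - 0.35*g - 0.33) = -0.2805*g^4 - 3.099*g^3 - 4.9159*g^2 - 2.6318*g - 1.3893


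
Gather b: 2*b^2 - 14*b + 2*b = 2*b^2 - 12*b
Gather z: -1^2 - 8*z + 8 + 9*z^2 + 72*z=9*z^2 + 64*z + 7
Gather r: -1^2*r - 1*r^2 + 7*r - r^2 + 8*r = -2*r^2 + 14*r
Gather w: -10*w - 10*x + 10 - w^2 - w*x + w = -w^2 + w*(-x - 9) - 10*x + 10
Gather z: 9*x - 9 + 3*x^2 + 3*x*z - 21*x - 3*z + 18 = 3*x^2 - 12*x + z*(3*x - 3) + 9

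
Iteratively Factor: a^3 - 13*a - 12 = (a + 1)*(a^2 - a - 12) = (a + 1)*(a + 3)*(a - 4)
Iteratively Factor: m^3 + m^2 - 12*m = (m - 3)*(m^2 + 4*m) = (m - 3)*(m + 4)*(m)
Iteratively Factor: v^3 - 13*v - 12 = (v + 1)*(v^2 - v - 12) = (v - 4)*(v + 1)*(v + 3)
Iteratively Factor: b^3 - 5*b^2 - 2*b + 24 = (b - 3)*(b^2 - 2*b - 8) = (b - 4)*(b - 3)*(b + 2)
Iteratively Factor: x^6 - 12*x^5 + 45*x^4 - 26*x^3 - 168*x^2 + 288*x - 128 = (x - 4)*(x^5 - 8*x^4 + 13*x^3 + 26*x^2 - 64*x + 32) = (x - 4)*(x - 1)*(x^4 - 7*x^3 + 6*x^2 + 32*x - 32) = (x - 4)^2*(x - 1)*(x^3 - 3*x^2 - 6*x + 8) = (x - 4)^2*(x - 1)^2*(x^2 - 2*x - 8) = (x - 4)^3*(x - 1)^2*(x + 2)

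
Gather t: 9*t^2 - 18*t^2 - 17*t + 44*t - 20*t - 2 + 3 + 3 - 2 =-9*t^2 + 7*t + 2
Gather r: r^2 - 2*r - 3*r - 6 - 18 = r^2 - 5*r - 24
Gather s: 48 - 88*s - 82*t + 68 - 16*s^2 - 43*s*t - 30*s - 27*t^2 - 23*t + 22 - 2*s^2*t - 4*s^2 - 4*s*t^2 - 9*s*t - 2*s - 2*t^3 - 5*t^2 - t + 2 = s^2*(-2*t - 20) + s*(-4*t^2 - 52*t - 120) - 2*t^3 - 32*t^2 - 106*t + 140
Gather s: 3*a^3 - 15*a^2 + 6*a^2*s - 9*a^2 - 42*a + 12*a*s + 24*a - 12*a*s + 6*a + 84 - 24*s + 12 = 3*a^3 - 24*a^2 - 12*a + s*(6*a^2 - 24) + 96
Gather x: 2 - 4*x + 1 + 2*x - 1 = 2 - 2*x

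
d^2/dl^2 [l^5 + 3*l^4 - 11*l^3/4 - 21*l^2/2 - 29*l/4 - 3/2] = 20*l^3 + 36*l^2 - 33*l/2 - 21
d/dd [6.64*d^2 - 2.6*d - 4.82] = 13.28*d - 2.6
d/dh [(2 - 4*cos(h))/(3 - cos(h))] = 10*sin(h)/(cos(h) - 3)^2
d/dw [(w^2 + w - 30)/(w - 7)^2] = (53 - 15*w)/(w^3 - 21*w^2 + 147*w - 343)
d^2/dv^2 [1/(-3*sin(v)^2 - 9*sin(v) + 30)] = (4*sin(v)^4 + 9*sin(v)^3 + 43*sin(v)^2 + 12*sin(v) - 38)/(3*(sin(v)^2 + 3*sin(v) - 10)^3)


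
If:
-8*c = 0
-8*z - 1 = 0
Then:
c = 0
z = -1/8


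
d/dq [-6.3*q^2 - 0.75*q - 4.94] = -12.6*q - 0.75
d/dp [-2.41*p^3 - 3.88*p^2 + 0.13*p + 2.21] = -7.23*p^2 - 7.76*p + 0.13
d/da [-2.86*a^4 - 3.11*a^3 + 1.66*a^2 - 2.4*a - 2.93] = -11.44*a^3 - 9.33*a^2 + 3.32*a - 2.4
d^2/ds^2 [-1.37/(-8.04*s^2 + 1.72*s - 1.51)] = (-177.117984*s^2 + 37.890912*s + 1.37*(16.08*s - 1.72)*(32.16*s - 3.44) - 33.264696)/(8.04*s^2 - 1.72*s + 1.51)^3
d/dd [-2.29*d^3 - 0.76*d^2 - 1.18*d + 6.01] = -6.87*d^2 - 1.52*d - 1.18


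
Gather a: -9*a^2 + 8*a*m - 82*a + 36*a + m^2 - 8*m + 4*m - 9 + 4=-9*a^2 + a*(8*m - 46) + m^2 - 4*m - 5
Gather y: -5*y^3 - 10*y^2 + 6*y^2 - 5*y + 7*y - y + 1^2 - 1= -5*y^3 - 4*y^2 + y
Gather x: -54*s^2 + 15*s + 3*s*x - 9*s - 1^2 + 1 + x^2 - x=-54*s^2 + 6*s + x^2 + x*(3*s - 1)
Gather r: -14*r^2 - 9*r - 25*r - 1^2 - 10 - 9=-14*r^2 - 34*r - 20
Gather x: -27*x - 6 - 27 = -27*x - 33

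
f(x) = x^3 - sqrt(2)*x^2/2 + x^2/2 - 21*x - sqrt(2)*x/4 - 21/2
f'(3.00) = 4.40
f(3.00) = -49.42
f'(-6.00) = 89.13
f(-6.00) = -105.83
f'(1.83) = -12.06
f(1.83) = -44.14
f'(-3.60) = 19.02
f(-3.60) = 17.03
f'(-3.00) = 6.89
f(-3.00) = 24.70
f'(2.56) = -2.75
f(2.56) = -49.75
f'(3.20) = 8.04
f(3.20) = -48.18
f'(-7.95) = 171.55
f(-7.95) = -356.29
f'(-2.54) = -0.95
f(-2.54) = 26.01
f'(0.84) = -19.58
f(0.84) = -27.99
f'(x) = 3*x^2 - sqrt(2)*x + x - 21 - sqrt(2)/4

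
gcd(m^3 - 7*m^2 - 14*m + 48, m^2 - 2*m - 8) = 1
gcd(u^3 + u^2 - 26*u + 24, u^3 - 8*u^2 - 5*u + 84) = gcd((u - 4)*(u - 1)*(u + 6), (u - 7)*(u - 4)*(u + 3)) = u - 4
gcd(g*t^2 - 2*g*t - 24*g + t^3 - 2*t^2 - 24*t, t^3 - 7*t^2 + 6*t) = t - 6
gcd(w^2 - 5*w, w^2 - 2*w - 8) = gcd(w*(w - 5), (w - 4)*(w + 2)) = 1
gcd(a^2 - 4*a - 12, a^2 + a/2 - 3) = a + 2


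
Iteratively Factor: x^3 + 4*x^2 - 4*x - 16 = (x + 4)*(x^2 - 4) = (x - 2)*(x + 4)*(x + 2)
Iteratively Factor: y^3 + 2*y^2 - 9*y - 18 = (y - 3)*(y^2 + 5*y + 6) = (y - 3)*(y + 2)*(y + 3)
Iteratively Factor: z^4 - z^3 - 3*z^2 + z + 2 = (z - 1)*(z^3 - 3*z - 2) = (z - 1)*(z + 1)*(z^2 - z - 2) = (z - 2)*(z - 1)*(z + 1)*(z + 1)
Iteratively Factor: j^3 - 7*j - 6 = (j + 2)*(j^2 - 2*j - 3) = (j - 3)*(j + 2)*(j + 1)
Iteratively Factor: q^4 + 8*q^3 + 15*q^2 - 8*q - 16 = (q + 4)*(q^3 + 4*q^2 - q - 4) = (q + 4)^2*(q^2 - 1) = (q + 1)*(q + 4)^2*(q - 1)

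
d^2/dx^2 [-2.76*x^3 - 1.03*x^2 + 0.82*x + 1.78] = -16.56*x - 2.06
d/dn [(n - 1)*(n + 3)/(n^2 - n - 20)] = (-3*n^2 - 34*n - 43)/(n^4 - 2*n^3 - 39*n^2 + 40*n + 400)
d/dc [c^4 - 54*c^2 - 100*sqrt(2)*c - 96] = 4*c^3 - 108*c - 100*sqrt(2)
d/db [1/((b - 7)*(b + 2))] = (5 - 2*b)/(b^4 - 10*b^3 - 3*b^2 + 140*b + 196)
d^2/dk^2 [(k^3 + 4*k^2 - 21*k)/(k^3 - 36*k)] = 2*(4*k^3 + 45*k^2 + 432*k + 540)/(k^6 - 108*k^4 + 3888*k^2 - 46656)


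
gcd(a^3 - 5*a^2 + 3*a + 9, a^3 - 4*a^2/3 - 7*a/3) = a + 1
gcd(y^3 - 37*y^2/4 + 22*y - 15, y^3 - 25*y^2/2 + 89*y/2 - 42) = 1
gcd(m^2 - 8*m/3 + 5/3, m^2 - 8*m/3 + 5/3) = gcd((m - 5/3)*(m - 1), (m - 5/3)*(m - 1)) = m^2 - 8*m/3 + 5/3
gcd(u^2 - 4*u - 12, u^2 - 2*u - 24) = u - 6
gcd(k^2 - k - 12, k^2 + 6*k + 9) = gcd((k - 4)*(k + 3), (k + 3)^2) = k + 3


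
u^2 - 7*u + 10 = (u - 5)*(u - 2)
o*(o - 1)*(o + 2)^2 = o^4 + 3*o^3 - 4*o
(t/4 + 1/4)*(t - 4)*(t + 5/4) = t^3/4 - 7*t^2/16 - 31*t/16 - 5/4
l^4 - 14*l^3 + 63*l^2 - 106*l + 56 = (l - 7)*(l - 4)*(l - 2)*(l - 1)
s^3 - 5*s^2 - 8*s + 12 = (s - 6)*(s - 1)*(s + 2)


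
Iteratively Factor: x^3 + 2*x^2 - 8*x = (x - 2)*(x^2 + 4*x) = (x - 2)*(x + 4)*(x)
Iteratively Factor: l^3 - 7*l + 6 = (l - 1)*(l^2 + l - 6) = (l - 1)*(l + 3)*(l - 2)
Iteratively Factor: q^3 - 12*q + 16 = (q - 2)*(q^2 + 2*q - 8) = (q - 2)^2*(q + 4)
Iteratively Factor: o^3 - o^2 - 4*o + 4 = (o - 1)*(o^2 - 4) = (o - 2)*(o - 1)*(o + 2)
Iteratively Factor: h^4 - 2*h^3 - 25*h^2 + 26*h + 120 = (h + 4)*(h^3 - 6*h^2 - h + 30) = (h - 3)*(h + 4)*(h^2 - 3*h - 10) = (h - 3)*(h + 2)*(h + 4)*(h - 5)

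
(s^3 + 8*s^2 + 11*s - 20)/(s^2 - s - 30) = (s^2 + 3*s - 4)/(s - 6)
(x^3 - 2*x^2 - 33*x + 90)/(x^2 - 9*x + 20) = (x^2 + 3*x - 18)/(x - 4)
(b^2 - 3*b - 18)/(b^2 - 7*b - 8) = (-b^2 + 3*b + 18)/(-b^2 + 7*b + 8)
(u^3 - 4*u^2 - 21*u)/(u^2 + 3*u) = u - 7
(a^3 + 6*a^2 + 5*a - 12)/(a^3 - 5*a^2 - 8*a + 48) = (a^2 + 3*a - 4)/(a^2 - 8*a + 16)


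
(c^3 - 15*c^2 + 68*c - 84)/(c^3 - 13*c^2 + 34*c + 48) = (c^2 - 9*c + 14)/(c^2 - 7*c - 8)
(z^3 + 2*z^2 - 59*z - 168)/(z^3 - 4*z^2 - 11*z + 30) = (z^2 - z - 56)/(z^2 - 7*z + 10)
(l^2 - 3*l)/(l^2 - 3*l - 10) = l*(3 - l)/(-l^2 + 3*l + 10)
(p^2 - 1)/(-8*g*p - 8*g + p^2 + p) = (p - 1)/(-8*g + p)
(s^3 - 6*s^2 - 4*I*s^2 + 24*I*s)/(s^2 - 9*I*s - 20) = s*(s - 6)/(s - 5*I)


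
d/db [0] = 0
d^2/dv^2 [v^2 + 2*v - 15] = 2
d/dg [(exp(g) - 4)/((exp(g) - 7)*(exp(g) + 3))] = (-exp(2*g) + 8*exp(g) - 37)*exp(g)/(exp(4*g) - 8*exp(3*g) - 26*exp(2*g) + 168*exp(g) + 441)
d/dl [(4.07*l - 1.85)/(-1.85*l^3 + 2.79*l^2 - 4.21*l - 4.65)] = (15.059*l^3 - 21.6228*l^2 + 10.323*l - 26.714)/(3.4225*l^6 - 10.323*l^5 + 23.3611*l^4 - 6.2868*l^3 - 8.2229*l^2 + 39.153*l + 21.6225)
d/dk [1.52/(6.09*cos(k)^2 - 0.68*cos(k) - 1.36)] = (18.5136*cos(k) - 1.0336)*sin(k)/(-6.09*cos(k)^2 + 0.68*cos(k) + 1.36)^2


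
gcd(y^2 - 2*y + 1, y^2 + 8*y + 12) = 1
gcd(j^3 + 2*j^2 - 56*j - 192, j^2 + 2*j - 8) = j + 4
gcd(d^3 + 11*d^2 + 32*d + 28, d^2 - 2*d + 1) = 1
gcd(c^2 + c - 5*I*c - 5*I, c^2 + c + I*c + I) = c + 1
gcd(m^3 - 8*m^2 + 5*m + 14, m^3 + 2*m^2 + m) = m + 1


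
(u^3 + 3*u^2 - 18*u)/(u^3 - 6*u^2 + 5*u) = (u^2 + 3*u - 18)/(u^2 - 6*u + 5)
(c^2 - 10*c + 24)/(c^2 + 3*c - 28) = (c - 6)/(c + 7)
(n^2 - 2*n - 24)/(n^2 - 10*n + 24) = (n + 4)/(n - 4)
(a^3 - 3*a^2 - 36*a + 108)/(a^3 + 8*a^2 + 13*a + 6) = (a^2 - 9*a + 18)/(a^2 + 2*a + 1)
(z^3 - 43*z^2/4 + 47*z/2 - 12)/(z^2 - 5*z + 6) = (z^2 - 35*z/4 + 6)/(z - 3)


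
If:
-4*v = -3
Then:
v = 3/4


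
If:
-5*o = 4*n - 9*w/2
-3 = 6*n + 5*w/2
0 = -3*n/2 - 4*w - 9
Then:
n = 14/27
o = -353/135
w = -22/9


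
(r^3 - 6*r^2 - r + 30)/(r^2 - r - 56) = (-r^3 + 6*r^2 + r - 30)/(-r^2 + r + 56)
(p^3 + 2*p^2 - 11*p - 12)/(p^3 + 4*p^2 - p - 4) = (p - 3)/(p - 1)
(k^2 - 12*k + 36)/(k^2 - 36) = (k - 6)/(k + 6)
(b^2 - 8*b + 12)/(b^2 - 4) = (b - 6)/(b + 2)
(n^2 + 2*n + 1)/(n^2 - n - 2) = (n + 1)/(n - 2)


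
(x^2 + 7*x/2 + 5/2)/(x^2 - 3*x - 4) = (x + 5/2)/(x - 4)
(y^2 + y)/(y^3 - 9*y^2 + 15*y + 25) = y/(y^2 - 10*y + 25)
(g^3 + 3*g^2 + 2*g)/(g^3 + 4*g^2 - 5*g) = (g^2 + 3*g + 2)/(g^2 + 4*g - 5)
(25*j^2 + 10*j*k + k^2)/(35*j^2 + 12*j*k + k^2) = (5*j + k)/(7*j + k)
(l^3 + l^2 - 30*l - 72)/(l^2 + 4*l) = l - 3 - 18/l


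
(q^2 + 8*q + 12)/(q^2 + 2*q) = (q + 6)/q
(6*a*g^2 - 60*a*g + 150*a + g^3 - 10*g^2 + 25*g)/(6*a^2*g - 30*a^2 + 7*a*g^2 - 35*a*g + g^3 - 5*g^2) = (g - 5)/(a + g)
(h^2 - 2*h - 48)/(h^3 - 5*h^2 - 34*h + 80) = (h + 6)/(h^2 + 3*h - 10)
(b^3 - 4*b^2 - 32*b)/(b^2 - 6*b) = (b^2 - 4*b - 32)/(b - 6)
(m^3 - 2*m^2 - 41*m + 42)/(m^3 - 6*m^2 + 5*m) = (m^2 - m - 42)/(m*(m - 5))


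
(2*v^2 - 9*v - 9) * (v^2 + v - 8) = 2*v^4 - 7*v^3 - 34*v^2 + 63*v + 72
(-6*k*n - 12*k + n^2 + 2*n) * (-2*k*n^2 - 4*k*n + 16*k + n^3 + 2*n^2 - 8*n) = 12*k^2*n^3 + 48*k^2*n^2 - 48*k^2*n - 192*k^2 - 8*k*n^4 - 32*k*n^3 + 32*k*n^2 + 128*k*n + n^5 + 4*n^4 - 4*n^3 - 16*n^2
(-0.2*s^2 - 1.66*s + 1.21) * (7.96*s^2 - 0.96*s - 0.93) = -1.592*s^4 - 13.0216*s^3 + 11.4112*s^2 + 0.3822*s - 1.1253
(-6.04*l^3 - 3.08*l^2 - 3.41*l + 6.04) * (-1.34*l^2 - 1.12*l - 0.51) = 8.0936*l^5 + 10.892*l^4 + 11.0994*l^3 - 2.7036*l^2 - 5.0257*l - 3.0804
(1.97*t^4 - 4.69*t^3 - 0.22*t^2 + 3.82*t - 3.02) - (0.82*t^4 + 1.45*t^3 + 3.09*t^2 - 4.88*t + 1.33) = 1.15*t^4 - 6.14*t^3 - 3.31*t^2 + 8.7*t - 4.35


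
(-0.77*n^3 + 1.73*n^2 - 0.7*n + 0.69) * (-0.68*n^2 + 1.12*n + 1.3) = 0.5236*n^5 - 2.0388*n^4 + 1.4126*n^3 + 0.9958*n^2 - 0.1372*n + 0.897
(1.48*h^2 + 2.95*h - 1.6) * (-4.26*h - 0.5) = -6.3048*h^3 - 13.307*h^2 + 5.341*h + 0.8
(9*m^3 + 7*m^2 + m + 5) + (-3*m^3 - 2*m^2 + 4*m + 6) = 6*m^3 + 5*m^2 + 5*m + 11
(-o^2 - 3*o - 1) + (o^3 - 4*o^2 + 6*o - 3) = o^3 - 5*o^2 + 3*o - 4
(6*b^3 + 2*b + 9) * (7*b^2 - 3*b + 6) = 42*b^5 - 18*b^4 + 50*b^3 + 57*b^2 - 15*b + 54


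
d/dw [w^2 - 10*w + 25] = 2*w - 10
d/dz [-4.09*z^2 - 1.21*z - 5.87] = -8.18*z - 1.21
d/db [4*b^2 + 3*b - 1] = 8*b + 3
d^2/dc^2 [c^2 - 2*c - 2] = 2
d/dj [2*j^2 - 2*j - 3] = 4*j - 2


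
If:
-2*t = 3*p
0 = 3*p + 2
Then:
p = -2/3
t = 1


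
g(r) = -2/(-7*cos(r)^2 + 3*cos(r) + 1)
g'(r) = -2*(-14*sin(r)*cos(r) + 3*sin(r))/(-7*cos(r)^2 + 3*cos(r) + 1)^2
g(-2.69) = 0.27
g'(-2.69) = 0.25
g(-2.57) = 0.31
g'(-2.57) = 0.38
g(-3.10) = 0.22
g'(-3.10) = 0.02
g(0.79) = 5.61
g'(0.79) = 76.72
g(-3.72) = 0.31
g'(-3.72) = -0.39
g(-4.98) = -1.53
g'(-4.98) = 0.80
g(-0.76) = 3.97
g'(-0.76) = -38.89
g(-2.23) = 0.58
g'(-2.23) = 1.53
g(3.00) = 0.23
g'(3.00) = -0.06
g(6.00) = 0.78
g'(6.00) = -0.88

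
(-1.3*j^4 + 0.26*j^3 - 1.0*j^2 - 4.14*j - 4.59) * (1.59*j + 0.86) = -2.067*j^5 - 0.7046*j^4 - 1.3664*j^3 - 7.4426*j^2 - 10.8585*j - 3.9474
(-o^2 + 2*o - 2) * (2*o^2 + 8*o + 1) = -2*o^4 - 4*o^3 + 11*o^2 - 14*o - 2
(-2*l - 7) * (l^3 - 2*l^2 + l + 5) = -2*l^4 - 3*l^3 + 12*l^2 - 17*l - 35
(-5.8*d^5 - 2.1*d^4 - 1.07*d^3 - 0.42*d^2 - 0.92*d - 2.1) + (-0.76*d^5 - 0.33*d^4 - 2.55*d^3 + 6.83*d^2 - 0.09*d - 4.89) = -6.56*d^5 - 2.43*d^4 - 3.62*d^3 + 6.41*d^2 - 1.01*d - 6.99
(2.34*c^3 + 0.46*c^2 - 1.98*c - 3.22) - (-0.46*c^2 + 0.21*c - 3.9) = 2.34*c^3 + 0.92*c^2 - 2.19*c + 0.68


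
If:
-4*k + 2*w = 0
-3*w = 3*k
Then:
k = 0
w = 0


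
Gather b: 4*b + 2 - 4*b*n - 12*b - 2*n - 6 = b*(-4*n - 8) - 2*n - 4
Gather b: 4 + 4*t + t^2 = t^2 + 4*t + 4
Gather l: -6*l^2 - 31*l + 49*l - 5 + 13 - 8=-6*l^2 + 18*l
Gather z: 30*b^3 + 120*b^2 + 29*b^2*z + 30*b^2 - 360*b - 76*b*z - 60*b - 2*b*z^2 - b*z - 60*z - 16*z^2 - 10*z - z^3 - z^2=30*b^3 + 150*b^2 - 420*b - z^3 + z^2*(-2*b - 17) + z*(29*b^2 - 77*b - 70)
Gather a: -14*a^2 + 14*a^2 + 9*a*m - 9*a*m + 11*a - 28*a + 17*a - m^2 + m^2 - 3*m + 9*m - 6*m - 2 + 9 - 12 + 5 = 0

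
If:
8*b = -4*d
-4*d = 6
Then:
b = 3/4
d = -3/2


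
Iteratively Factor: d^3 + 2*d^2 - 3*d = (d)*(d^2 + 2*d - 3) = d*(d - 1)*(d + 3)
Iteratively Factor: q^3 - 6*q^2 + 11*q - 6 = (q - 1)*(q^2 - 5*q + 6) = (q - 2)*(q - 1)*(q - 3)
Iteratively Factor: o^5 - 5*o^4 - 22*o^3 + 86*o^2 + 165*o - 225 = (o + 3)*(o^4 - 8*o^3 + 2*o^2 + 80*o - 75) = (o - 1)*(o + 3)*(o^3 - 7*o^2 - 5*o + 75) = (o - 5)*(o - 1)*(o + 3)*(o^2 - 2*o - 15) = (o - 5)*(o - 1)*(o + 3)^2*(o - 5)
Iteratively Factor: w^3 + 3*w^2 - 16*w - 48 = (w + 4)*(w^2 - w - 12) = (w - 4)*(w + 4)*(w + 3)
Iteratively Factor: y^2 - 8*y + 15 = (y - 3)*(y - 5)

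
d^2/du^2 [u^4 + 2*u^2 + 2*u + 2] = 12*u^2 + 4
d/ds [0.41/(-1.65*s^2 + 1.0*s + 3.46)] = (1.353*s - 0.41)/(-1.65*s^2 + 1.0*s + 3.46)^2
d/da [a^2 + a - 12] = 2*a + 1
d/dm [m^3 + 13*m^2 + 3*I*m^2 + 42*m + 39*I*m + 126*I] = 3*m^2 + m*(26 + 6*I) + 42 + 39*I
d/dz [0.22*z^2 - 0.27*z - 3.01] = 0.44*z - 0.27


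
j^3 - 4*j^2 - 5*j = j*(j - 5)*(j + 1)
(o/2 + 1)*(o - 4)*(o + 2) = o^3/2 - 6*o - 8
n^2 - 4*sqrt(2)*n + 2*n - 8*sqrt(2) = (n + 2)*(n - 4*sqrt(2))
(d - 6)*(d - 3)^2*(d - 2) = d^4 - 14*d^3 + 69*d^2 - 144*d + 108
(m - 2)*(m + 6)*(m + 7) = m^3 + 11*m^2 + 16*m - 84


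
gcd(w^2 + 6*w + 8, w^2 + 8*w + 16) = w + 4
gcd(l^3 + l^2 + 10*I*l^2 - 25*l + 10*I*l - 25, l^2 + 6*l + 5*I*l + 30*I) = l + 5*I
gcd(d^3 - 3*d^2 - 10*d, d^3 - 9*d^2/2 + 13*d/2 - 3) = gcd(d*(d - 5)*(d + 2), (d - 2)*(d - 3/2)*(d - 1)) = 1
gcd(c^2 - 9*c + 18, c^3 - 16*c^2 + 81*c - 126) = c^2 - 9*c + 18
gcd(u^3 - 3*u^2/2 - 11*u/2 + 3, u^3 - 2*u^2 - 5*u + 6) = u^2 - u - 6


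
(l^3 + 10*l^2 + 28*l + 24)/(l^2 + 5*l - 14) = (l^3 + 10*l^2 + 28*l + 24)/(l^2 + 5*l - 14)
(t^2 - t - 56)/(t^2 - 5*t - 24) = (t + 7)/(t + 3)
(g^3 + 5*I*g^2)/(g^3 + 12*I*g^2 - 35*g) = g/(g + 7*I)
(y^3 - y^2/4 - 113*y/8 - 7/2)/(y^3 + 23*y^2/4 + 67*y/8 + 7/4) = (y - 4)/(y + 2)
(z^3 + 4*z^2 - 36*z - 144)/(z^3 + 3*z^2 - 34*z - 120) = (z + 6)/(z + 5)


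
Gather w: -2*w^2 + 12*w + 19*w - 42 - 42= -2*w^2 + 31*w - 84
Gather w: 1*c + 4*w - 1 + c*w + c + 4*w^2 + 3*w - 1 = 2*c + 4*w^2 + w*(c + 7) - 2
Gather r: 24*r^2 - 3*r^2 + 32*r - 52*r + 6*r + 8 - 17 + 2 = 21*r^2 - 14*r - 7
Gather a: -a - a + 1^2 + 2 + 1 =4 - 2*a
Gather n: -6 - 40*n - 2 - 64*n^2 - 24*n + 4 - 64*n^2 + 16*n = -128*n^2 - 48*n - 4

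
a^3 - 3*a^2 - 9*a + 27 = (a - 3)^2*(a + 3)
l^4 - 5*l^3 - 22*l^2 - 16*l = l*(l - 8)*(l + 1)*(l + 2)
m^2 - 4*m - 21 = (m - 7)*(m + 3)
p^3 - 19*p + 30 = (p - 3)*(p - 2)*(p + 5)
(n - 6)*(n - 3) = n^2 - 9*n + 18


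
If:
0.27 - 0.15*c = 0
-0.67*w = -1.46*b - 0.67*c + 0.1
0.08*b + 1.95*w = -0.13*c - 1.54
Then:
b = -1.15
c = 1.80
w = -0.86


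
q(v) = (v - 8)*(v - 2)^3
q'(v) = 3*(v - 8)*(v - 2)^2 + (v - 2)^3 = (v - 2)^2*(4*v - 26)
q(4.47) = -53.19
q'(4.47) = -49.54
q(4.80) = -70.25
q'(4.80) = -53.31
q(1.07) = 5.57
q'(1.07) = -18.79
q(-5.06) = 4595.76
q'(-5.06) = -2304.77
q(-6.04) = 7296.85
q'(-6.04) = -3242.42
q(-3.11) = 1482.44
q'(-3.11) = -1003.75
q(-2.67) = 1086.71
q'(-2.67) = -799.95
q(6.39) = -136.21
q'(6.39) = -8.48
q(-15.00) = 112999.00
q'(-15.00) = -24854.00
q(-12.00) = 54880.00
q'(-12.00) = -14504.00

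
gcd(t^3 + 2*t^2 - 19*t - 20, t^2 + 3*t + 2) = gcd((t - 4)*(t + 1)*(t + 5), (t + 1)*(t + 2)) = t + 1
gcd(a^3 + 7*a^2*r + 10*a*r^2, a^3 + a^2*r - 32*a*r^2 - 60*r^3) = a^2 + 7*a*r + 10*r^2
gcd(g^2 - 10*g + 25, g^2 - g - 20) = g - 5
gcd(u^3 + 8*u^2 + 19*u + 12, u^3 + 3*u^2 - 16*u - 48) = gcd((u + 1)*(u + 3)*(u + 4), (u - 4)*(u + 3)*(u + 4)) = u^2 + 7*u + 12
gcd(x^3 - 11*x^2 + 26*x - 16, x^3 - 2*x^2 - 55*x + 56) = x^2 - 9*x + 8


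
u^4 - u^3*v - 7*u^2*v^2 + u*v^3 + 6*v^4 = (u - 3*v)*(u - v)*(u + v)*(u + 2*v)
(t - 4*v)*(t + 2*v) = t^2 - 2*t*v - 8*v^2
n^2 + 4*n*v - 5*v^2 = (n - v)*(n + 5*v)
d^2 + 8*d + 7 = (d + 1)*(d + 7)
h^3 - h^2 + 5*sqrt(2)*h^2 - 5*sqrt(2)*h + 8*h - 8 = (h - 1)*(h + sqrt(2))*(h + 4*sqrt(2))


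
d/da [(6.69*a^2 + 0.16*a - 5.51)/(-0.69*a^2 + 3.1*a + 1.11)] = (20.8494*a^2 + 7.248*a + 17.2586)/(0.4761*a^4 - 4.278*a^3 + 8.0782*a^2 + 6.882*a + 1.2321)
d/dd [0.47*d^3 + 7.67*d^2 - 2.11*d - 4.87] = 1.41*d^2 + 15.34*d - 2.11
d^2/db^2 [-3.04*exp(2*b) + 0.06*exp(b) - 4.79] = (0.06 - 12.16*exp(b))*exp(b)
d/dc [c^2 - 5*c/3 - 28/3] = 2*c - 5/3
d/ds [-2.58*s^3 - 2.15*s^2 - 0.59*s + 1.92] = -7.74*s^2 - 4.3*s - 0.59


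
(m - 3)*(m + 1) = m^2 - 2*m - 3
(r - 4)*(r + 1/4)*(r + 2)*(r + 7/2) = r^4 + 7*r^3/4 - 117*r^2/8 - 127*r/4 - 7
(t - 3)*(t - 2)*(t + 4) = t^3 - t^2 - 14*t + 24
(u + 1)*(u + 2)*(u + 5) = u^3 + 8*u^2 + 17*u + 10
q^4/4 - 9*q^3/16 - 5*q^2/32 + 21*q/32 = q*(q/4 + 1/4)*(q - 7/4)*(q - 3/2)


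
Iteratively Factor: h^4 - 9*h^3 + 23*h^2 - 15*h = (h - 1)*(h^3 - 8*h^2 + 15*h) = (h - 5)*(h - 1)*(h^2 - 3*h) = (h - 5)*(h - 3)*(h - 1)*(h)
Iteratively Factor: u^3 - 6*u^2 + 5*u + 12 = (u - 3)*(u^2 - 3*u - 4) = (u - 4)*(u - 3)*(u + 1)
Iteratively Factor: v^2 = (v)*(v)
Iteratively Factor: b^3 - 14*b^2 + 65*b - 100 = (b - 5)*(b^2 - 9*b + 20) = (b - 5)^2*(b - 4)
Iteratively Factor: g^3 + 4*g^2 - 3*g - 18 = (g + 3)*(g^2 + g - 6) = (g + 3)^2*(g - 2)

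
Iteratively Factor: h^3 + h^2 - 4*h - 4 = (h + 2)*(h^2 - h - 2) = (h + 1)*(h + 2)*(h - 2)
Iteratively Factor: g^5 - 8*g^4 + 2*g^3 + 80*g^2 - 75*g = (g - 1)*(g^4 - 7*g^3 - 5*g^2 + 75*g) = g*(g - 1)*(g^3 - 7*g^2 - 5*g + 75) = g*(g - 5)*(g - 1)*(g^2 - 2*g - 15) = g*(g - 5)*(g - 1)*(g + 3)*(g - 5)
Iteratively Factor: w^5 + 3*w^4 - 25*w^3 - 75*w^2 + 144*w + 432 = (w - 4)*(w^4 + 7*w^3 + 3*w^2 - 63*w - 108) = (w - 4)*(w - 3)*(w^3 + 10*w^2 + 33*w + 36) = (w - 4)*(w - 3)*(w + 3)*(w^2 + 7*w + 12) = (w - 4)*(w - 3)*(w + 3)^2*(w + 4)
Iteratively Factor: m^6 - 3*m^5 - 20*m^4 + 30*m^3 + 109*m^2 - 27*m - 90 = (m + 2)*(m^5 - 5*m^4 - 10*m^3 + 50*m^2 + 9*m - 45) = (m - 3)*(m + 2)*(m^4 - 2*m^3 - 16*m^2 + 2*m + 15) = (m - 3)*(m + 1)*(m + 2)*(m^3 - 3*m^2 - 13*m + 15) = (m - 3)*(m - 1)*(m + 1)*(m + 2)*(m^2 - 2*m - 15) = (m - 5)*(m - 3)*(m - 1)*(m + 1)*(m + 2)*(m + 3)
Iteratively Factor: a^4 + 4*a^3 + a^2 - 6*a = (a + 2)*(a^3 + 2*a^2 - 3*a) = (a + 2)*(a + 3)*(a^2 - a) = (a - 1)*(a + 2)*(a + 3)*(a)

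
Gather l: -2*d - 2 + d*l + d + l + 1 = -d + l*(d + 1) - 1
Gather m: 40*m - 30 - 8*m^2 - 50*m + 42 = -8*m^2 - 10*m + 12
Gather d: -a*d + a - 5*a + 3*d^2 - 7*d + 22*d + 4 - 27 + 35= -4*a + 3*d^2 + d*(15 - a) + 12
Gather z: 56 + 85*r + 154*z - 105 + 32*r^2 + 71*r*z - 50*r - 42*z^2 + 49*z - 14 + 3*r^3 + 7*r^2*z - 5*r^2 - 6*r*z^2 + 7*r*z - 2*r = 3*r^3 + 27*r^2 + 33*r + z^2*(-6*r - 42) + z*(7*r^2 + 78*r + 203) - 63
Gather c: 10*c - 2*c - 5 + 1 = 8*c - 4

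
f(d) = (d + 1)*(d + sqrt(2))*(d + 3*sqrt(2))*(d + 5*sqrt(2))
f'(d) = (d + 1)*(d + sqrt(2))*(d + 3*sqrt(2)) + (d + 1)*(d + sqrt(2))*(d + 5*sqrt(2)) + (d + 1)*(d + 3*sqrt(2))*(d + 5*sqrt(2)) + (d + sqrt(2))*(d + 3*sqrt(2))*(d + 5*sqrt(2)) = 4*d^3 + 3*d^2 + 27*sqrt(2)*d^2 + 18*sqrt(2)*d + 92*d + 30*sqrt(2) + 46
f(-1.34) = -0.42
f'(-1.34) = -4.64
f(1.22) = 264.86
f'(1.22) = 300.28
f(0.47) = 98.43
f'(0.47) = 153.14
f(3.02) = 1306.39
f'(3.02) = 928.93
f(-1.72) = 2.97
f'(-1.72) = -12.11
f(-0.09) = 34.93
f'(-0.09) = 78.19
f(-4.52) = -7.74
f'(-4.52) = 29.55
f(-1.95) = 5.98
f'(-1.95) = -13.67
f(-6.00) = -43.16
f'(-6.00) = 2.31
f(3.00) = 1287.91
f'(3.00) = 919.45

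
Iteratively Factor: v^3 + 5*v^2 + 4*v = (v + 1)*(v^2 + 4*v) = v*(v + 1)*(v + 4)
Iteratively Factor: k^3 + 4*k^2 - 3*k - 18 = (k - 2)*(k^2 + 6*k + 9) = (k - 2)*(k + 3)*(k + 3)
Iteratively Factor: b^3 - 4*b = (b - 2)*(b^2 + 2*b) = b*(b - 2)*(b + 2)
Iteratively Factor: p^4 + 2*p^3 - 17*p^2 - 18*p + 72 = (p - 3)*(p^3 + 5*p^2 - 2*p - 24) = (p - 3)*(p + 4)*(p^2 + p - 6) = (p - 3)*(p + 3)*(p + 4)*(p - 2)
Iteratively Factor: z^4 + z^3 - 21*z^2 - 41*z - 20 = (z + 1)*(z^3 - 21*z - 20) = (z + 1)^2*(z^2 - z - 20) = (z - 5)*(z + 1)^2*(z + 4)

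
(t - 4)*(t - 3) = t^2 - 7*t + 12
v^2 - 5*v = v*(v - 5)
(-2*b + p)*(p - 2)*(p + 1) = -2*b*p^2 + 2*b*p + 4*b + p^3 - p^2 - 2*p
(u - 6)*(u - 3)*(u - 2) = u^3 - 11*u^2 + 36*u - 36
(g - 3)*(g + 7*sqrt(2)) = g^2 - 3*g + 7*sqrt(2)*g - 21*sqrt(2)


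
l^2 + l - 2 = (l - 1)*(l + 2)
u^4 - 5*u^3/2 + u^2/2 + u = u*(u - 2)*(u - 1)*(u + 1/2)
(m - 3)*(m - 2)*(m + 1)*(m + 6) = m^4 + 2*m^3 - 23*m^2 + 12*m + 36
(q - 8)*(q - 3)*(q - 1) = q^3 - 12*q^2 + 35*q - 24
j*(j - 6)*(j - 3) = j^3 - 9*j^2 + 18*j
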